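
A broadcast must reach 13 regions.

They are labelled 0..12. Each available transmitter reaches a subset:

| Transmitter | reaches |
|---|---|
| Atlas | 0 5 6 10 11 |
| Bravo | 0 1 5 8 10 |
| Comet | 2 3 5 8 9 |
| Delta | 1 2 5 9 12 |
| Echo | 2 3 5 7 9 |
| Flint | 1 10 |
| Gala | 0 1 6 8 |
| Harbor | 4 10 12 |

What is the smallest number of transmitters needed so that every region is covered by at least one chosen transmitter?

Atlas and Echo and Gala and Harbor together: Atlas ∪ Echo ∪ Gala ∪ Harbor = {0, 1, 2, 3, 4, 5, 6, 7, 8, 9, 10, 11, 12} — every region is covered.
No 3 of the 8 transmitters cover everything (all 56 combinations miss at least one region), so 4 is optimal.

4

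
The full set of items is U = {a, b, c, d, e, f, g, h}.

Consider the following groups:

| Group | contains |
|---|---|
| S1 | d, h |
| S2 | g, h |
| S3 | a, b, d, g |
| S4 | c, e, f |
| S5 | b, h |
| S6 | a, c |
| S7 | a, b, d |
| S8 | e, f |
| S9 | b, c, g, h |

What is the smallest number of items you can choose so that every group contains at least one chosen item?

Take T = {a, f, h}. Each listed group contains at least one of these, so T is a hitting set of size 3.
The groups S2, S6, S8 are pairwise disjoint, so any hitting set needs a separate item for each — at least 3. Hence 3 is optimal.

3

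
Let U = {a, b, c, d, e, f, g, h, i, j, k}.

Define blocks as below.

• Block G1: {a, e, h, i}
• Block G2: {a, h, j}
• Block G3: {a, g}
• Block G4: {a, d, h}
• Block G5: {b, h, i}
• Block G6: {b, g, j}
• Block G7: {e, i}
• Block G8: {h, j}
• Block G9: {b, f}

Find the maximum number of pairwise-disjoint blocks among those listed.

4

G3, G7, G8, G9 are pairwise disjoint (G3={a,g}; G7={e,i}; G8={h,j}; G9={b,f}).
Every remaining block overlaps one of these, and no 5 of the listed blocks are pairwise disjoint, so 4 is the maximum.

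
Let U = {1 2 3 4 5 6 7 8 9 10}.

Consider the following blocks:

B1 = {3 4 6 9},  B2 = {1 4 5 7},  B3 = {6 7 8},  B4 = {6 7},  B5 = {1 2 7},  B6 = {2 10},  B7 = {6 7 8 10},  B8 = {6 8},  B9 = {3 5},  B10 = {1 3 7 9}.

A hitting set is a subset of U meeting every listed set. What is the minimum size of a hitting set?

H = {2, 3, 4, 6} meets every block (each contains at least one member of H), and |H| = 4.
No choice of 3 elements meets every block, so 4 is the minimum.

4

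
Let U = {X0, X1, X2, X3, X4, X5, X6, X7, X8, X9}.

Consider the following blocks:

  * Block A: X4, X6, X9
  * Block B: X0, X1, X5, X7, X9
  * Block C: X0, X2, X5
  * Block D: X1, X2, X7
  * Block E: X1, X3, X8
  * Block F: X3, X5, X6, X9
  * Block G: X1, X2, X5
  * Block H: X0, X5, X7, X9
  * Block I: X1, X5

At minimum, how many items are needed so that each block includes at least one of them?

3

Take T = {X1, X5, X6}. Each listed block contains at least one of these, so T is a hitting set of size 3.
The blocks A, C, E are pairwise disjoint, so any hitting set needs a separate item for each — at least 3. Hence 3 is optimal.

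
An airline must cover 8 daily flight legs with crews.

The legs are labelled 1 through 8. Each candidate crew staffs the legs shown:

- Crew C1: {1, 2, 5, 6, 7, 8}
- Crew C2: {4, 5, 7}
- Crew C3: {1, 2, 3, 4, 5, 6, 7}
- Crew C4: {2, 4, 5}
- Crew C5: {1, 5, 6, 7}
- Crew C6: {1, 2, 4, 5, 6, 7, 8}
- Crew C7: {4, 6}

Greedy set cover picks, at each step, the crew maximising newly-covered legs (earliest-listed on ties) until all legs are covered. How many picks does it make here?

2

Greedy: pick C3 (covers 7 new) → pick C1 (covers 1 new). Total picks: 2.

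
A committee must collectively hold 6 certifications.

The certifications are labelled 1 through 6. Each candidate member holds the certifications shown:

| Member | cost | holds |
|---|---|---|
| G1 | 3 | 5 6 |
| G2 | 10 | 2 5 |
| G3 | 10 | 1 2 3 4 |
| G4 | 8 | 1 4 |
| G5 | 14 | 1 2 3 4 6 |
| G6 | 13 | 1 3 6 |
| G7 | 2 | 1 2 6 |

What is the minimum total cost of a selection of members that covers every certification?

13

G1, G3 together cover every certification (G1 ∪ G3 = {1, 2, 3, 4, 5, 6}); total cost 3 + 10 = 13.
The greedy pick G7, G1, G3 costs 15; no covering selection beats 13.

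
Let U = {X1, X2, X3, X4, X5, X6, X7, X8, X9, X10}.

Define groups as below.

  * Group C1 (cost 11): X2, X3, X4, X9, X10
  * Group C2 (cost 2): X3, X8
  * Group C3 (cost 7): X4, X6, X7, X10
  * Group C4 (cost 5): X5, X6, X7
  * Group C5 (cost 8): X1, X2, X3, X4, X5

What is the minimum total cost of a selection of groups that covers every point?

26

C1, C2, C4, C5 together cover every point (C1 ∪ C2 ∪ C4 ∪ C5 = {X1, X2, X3, X4, X5, X6, X7, X8, X9, X10}); total cost 11 + 2 + 5 + 8 = 26.
No covering selection has total cost below 26.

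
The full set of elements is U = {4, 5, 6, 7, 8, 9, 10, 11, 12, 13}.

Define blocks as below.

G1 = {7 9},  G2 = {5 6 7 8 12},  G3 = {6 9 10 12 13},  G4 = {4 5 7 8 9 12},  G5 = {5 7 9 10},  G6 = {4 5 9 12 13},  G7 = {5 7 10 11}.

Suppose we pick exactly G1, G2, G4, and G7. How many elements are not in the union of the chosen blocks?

Union of G1, G2, G4, G7 = {4, 5, 6, 7, 8, 9, 10, 11, 12}.
Not covered: 13 — 1 element.

1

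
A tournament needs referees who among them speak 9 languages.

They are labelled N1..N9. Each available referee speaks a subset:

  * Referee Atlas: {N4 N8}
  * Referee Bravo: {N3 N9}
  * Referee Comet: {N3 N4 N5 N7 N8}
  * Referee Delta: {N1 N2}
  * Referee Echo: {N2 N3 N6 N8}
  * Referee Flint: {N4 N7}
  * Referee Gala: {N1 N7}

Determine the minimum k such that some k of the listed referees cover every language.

Bravo and Comet and Echo and Gala together: Bravo ∪ Comet ∪ Echo ∪ Gala = {N1, N2, N3, N4, N5, N6, N7, N8, N9} — every language is covered.
No 3 of the 7 referees cover everything (all 35 combinations miss at least one language), so 4 is optimal.

4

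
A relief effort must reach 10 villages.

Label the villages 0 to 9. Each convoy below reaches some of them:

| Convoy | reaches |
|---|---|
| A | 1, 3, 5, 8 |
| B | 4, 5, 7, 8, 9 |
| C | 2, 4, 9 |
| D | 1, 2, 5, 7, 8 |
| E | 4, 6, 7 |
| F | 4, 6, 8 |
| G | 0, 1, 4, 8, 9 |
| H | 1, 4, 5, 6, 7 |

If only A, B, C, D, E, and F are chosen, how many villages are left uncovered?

1

Union of A, B, C, D, E, F = {1, 2, 3, 4, 5, 6, 7, 8, 9}.
Not covered: 0 — 1 village.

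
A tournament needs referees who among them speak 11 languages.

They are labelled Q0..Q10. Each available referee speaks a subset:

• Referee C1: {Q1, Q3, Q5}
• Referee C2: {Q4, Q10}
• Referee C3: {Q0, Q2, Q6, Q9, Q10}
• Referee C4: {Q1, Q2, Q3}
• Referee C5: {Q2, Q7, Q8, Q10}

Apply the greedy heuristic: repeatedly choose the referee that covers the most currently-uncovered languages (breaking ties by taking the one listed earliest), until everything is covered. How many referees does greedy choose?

Greedy: pick C3 (covers 5 new) → pick C1 (covers 3 new) → pick C5 (covers 2 new) → pick C2 (covers 1 new). Total picks: 4.

4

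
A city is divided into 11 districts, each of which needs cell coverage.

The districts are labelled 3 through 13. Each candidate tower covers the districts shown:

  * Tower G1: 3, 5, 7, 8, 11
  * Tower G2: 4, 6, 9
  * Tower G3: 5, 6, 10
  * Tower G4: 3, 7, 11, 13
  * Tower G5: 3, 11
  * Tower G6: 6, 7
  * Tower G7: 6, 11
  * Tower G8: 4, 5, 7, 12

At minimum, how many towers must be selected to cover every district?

5

G1 and G2 and G3 and G4 and G8 together: G1 ∪ G2 ∪ G3 ∪ G4 ∪ G8 = {3, 4, 5, 6, 7, 8, 9, 10, 11, 12, 13} — every district is covered.
No 4 of the 8 towers cover everything (all 70 combinations miss at least one district), so 5 is optimal.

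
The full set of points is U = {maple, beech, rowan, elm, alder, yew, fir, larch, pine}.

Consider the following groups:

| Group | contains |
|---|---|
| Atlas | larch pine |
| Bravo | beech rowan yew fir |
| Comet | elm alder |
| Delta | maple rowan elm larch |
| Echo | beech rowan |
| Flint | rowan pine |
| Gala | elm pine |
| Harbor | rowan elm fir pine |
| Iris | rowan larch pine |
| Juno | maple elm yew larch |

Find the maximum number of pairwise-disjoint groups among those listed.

3

Atlas, Comet, Echo are pairwise disjoint (Atlas={larch,pine}; Comet={elm,alder}; Echo={beech,rowan}).
Every remaining group overlaps one of these, and no 4 of the listed groups are pairwise disjoint, so 3 is the maximum.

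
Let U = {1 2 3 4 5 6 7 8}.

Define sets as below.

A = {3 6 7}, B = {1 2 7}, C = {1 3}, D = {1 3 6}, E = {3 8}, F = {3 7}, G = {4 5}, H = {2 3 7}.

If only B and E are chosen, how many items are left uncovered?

3

Union of B, E = {1, 2, 3, 7, 8}.
Not covered: 4, 5, 6 — 3 items.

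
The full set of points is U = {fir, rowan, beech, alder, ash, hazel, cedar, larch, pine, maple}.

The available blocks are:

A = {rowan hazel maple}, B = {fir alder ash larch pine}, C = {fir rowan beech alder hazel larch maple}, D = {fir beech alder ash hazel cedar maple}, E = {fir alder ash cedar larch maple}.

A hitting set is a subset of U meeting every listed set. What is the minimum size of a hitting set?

2

The 2 points {alder, maple} hit every block.
The blocks A, B are pairwise disjoint, so any hitting set needs a separate point for each — at least 2. Hence 2 is optimal.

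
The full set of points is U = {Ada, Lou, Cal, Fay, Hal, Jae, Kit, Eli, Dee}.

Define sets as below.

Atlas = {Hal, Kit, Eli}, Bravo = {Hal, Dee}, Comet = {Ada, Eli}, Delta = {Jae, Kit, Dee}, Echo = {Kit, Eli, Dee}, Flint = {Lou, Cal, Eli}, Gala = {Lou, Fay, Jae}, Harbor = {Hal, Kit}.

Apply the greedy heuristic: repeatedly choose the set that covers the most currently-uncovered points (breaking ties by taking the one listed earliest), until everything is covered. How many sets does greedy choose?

5

Greedy: pick Atlas (covers 3 new) → pick Gala (covers 3 new) → pick Bravo (covers 1 new) → pick Comet (covers 1 new) → pick Flint (covers 1 new). Total picks: 5.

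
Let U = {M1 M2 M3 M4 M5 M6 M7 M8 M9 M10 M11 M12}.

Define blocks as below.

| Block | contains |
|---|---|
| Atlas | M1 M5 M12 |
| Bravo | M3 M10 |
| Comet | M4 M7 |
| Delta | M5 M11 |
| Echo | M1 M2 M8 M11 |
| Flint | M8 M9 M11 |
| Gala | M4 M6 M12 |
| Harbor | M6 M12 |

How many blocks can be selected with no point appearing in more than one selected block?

4

Bravo, Comet, Echo, Harbor are pairwise disjoint (Bravo={M3,M10}; Comet={M4,M7}; Echo={M1,M2,M8,M11}; Harbor={M6,M12}).
Every remaining block overlaps one of these, and no 5 of the listed blocks are pairwise disjoint, so 4 is the maximum.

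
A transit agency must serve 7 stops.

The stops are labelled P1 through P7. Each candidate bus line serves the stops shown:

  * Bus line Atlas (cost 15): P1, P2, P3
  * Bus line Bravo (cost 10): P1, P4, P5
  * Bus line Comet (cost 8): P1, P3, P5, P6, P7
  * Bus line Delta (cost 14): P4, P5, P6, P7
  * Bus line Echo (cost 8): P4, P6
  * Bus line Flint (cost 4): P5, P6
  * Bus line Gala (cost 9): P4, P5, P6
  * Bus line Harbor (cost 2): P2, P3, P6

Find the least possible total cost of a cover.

18

Comet, Echo, Harbor together cover every stop (Comet ∪ Echo ∪ Harbor = {P1, P2, P3, P4, P5, P6, P7}); total cost 8 + 8 + 2 = 18.
No covering selection has total cost below 18.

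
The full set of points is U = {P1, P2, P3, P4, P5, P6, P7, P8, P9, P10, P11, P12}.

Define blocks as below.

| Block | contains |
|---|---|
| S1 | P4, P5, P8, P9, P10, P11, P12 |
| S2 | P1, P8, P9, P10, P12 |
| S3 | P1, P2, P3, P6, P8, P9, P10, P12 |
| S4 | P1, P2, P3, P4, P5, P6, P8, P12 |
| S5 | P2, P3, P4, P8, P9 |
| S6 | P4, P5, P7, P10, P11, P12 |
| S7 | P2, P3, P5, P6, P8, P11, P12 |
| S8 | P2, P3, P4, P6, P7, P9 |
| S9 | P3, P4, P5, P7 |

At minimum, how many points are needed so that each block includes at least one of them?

H = {P4, P8} meets every block (each contains at least one member of H), and |H| = 2.
The blocks S2, S9 are pairwise disjoint, so any hitting set needs a separate point for each — at least 2. Hence 2 is optimal.

2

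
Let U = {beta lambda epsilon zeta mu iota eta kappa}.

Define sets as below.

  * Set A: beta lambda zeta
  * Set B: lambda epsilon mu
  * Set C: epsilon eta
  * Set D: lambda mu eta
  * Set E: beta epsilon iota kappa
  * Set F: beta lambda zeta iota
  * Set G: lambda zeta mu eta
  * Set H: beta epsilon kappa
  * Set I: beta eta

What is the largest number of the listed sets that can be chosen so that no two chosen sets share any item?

B, I are pairwise disjoint (B={lambda,epsilon,mu}; I={beta,eta}).
Every remaining set overlaps one of these, and no 3 of the listed sets are pairwise disjoint, so 2 is the maximum.

2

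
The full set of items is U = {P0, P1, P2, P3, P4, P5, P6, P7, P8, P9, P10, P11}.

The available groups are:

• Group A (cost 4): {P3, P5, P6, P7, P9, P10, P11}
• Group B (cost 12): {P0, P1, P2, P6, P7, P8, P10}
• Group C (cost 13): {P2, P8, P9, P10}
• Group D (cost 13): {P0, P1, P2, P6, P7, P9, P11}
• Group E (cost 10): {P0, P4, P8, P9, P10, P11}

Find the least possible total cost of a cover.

A, B, E together cover every item (A ∪ B ∪ E = {P0, P1, P2, P3, P4, P5, P6, P7, P8, P9, P10, P11}); total cost 4 + 12 + 10 = 26.
No covering selection has total cost below 26.

26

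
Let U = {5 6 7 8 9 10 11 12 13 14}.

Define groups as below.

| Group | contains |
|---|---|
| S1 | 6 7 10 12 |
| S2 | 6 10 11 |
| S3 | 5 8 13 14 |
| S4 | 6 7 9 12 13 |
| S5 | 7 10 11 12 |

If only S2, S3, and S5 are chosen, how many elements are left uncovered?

Union of S2, S3, S5 = {5, 6, 7, 8, 10, 11, 12, 13, 14}.
Not covered: 9 — 1 element.

1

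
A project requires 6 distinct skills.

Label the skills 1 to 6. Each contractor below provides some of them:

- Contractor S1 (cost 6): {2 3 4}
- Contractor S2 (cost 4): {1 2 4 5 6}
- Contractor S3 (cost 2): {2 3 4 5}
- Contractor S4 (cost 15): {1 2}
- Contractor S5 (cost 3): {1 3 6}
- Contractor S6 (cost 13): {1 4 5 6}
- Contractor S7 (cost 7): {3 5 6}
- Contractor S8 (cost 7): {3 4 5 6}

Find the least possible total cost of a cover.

S3, S5 together cover every skill (S3 ∪ S5 = {1, 2, 3, 4, 5, 6}); total cost 2 + 3 = 5.
No covering selection has total cost below 5.

5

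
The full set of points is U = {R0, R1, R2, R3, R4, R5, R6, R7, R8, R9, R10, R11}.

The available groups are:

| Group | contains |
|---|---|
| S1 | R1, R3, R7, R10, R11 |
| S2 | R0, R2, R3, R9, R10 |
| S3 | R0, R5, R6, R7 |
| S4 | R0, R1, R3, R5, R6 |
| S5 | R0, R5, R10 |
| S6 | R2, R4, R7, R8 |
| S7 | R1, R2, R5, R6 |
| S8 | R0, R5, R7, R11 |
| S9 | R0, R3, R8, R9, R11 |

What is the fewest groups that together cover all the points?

4

S1, S6, S7, and S9 cover everything between them: the union {R0, R1, R2, R3, R4, R5, R6, R7, R8, R9, R10, R11} is all of U.
No 3 of the 9 groups cover everything (all 84 combinations miss at least one point), so 4 is optimal.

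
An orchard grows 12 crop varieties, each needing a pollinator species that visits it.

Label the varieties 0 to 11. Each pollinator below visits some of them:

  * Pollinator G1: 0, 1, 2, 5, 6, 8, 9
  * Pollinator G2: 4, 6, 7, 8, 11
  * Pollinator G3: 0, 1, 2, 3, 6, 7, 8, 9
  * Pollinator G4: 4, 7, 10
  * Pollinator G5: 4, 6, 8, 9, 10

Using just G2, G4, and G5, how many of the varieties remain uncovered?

Union of G2, G4, G5 = {4, 6, 7, 8, 9, 10, 11}.
Not covered: 0, 1, 2, 3, 5 — 5 varieties.

5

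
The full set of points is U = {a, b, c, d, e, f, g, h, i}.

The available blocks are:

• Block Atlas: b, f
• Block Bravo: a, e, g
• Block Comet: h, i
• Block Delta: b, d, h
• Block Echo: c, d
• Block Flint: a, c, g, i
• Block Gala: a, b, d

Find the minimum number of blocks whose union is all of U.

4

Atlas and Bravo and Delta and Flint together: Atlas ∪ Bravo ∪ Delta ∪ Flint = {a, b, c, d, e, f, g, h, i} — every point is covered.
No 3 of the 7 blocks cover everything (all 35 combinations miss at least one point), so 4 is optimal.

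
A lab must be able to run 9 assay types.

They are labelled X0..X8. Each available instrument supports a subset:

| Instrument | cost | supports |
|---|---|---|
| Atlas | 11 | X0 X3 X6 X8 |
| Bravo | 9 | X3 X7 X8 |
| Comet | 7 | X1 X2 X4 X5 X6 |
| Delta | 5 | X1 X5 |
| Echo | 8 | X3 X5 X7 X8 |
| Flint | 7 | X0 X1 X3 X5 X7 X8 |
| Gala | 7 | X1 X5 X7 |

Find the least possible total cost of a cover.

14

Comet, Flint together cover every assay (Comet ∪ Flint = {X0, X1, X2, X3, X4, X5, X6, X7, X8}); total cost 7 + 7 = 14.
No covering selection has total cost below 14.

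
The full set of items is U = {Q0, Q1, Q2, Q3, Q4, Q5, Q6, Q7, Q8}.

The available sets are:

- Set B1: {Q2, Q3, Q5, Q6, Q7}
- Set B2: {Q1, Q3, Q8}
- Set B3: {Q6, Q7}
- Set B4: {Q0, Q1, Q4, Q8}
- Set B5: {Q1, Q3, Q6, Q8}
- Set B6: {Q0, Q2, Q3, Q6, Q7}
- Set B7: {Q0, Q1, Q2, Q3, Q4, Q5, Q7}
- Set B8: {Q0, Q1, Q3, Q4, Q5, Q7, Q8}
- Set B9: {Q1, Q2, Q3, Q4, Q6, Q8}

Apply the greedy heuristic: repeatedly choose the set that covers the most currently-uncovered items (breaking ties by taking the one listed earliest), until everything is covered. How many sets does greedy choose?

2

Greedy: pick B7 (covers 7 new) → pick B5 (covers 2 new). Total picks: 2.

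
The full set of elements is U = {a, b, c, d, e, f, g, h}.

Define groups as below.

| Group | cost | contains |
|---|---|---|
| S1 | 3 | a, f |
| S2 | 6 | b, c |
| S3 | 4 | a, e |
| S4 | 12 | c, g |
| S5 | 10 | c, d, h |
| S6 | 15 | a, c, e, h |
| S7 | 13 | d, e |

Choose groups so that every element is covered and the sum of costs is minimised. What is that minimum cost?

S1, S2, S3, S4, S5 together cover every element (S1 ∪ S2 ∪ S3 ∪ S4 ∪ S5 = {a, b, c, d, e, f, g, h}); total cost 3 + 6 + 4 + 12 + 10 = 35.
No covering selection has total cost below 35.

35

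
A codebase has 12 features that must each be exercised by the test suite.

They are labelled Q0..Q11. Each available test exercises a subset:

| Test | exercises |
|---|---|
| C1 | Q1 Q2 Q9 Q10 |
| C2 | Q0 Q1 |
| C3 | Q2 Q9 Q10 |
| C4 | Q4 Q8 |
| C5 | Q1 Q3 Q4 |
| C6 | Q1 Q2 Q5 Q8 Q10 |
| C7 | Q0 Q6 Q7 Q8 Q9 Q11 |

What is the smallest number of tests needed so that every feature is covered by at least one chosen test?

3

C5 and C6 and C7 together: C5 ∪ C6 ∪ C7 = {Q0, Q1, Q2, Q3, Q4, Q5, Q6, Q7, Q8, Q9, Q10, Q11} — every feature is covered.
Only C5 contains Q3, so C5 is forced; the remaining 9 features need at least 2 more tests (each remaining test adds at most 6) — so at least 3 tests are needed, and 3 is optimal.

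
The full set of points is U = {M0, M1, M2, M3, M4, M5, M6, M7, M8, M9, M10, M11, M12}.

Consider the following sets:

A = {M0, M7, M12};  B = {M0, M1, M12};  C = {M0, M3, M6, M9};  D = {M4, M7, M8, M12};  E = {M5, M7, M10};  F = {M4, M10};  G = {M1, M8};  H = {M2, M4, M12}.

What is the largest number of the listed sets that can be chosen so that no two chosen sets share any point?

4

C, E, G, H are pairwise disjoint (C={M0,M3,M6,M9}; E={M5,M7,M10}; G={M1,M8}; H={M2,M4,M12}).
Every remaining set overlaps one of these, and no 5 of the listed sets are pairwise disjoint, so 4 is the maximum.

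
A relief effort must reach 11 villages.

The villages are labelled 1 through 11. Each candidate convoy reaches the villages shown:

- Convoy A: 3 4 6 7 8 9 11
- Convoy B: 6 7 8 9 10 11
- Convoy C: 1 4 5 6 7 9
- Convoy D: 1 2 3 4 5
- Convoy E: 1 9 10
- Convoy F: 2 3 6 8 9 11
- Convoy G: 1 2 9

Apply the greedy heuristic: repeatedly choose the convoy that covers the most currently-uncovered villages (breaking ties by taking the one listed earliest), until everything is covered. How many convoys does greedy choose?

3

Greedy: pick A (covers 7 new) → pick D (covers 3 new) → pick B (covers 1 new). Total picks: 3.
(The true minimum cover uses only 2 convoys, so greedy is not optimal here.)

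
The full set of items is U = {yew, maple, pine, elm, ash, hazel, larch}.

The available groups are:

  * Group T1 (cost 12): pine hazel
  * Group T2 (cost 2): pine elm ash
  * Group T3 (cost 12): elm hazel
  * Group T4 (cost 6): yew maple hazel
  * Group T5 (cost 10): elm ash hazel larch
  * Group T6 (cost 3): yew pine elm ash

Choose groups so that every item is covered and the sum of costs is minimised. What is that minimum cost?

18

T2, T4, T5 together cover every item (T2 ∪ T4 ∪ T5 = {yew, maple, pine, elm, ash, hazel, larch}); total cost 2 + 6 + 10 = 18.
No covering selection has total cost below 18.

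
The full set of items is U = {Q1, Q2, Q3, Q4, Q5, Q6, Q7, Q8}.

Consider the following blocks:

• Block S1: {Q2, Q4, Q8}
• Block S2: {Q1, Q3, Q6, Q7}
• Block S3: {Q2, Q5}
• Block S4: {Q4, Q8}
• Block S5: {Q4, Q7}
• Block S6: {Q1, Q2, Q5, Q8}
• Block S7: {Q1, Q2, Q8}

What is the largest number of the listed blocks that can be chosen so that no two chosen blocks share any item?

S2, S3, S4 are pairwise disjoint (S2={Q1,Q3,Q6,Q7}; S3={Q2,Q5}; S4={Q4,Q8}).
Every remaining block overlaps one of these, and no 4 of the listed blocks are pairwise disjoint, so 3 is the maximum.

3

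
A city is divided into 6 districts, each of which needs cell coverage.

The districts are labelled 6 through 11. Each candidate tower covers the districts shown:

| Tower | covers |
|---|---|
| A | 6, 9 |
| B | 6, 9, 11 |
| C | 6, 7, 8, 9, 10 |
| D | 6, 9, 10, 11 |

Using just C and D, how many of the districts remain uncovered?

0

Union of C, D = {6, 7, 8, 9, 10, 11} — that's every district, so 0 are uncovered.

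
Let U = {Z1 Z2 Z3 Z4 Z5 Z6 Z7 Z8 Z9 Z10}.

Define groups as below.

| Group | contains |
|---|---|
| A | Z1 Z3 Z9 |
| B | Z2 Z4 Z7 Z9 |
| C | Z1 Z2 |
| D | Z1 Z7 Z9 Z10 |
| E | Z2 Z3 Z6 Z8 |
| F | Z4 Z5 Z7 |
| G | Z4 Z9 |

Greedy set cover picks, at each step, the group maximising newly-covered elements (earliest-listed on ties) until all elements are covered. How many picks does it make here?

4

Greedy: pick B (covers 4 new) → pick E (covers 3 new) → pick D (covers 2 new) → pick F (covers 1 new). Total picks: 4.
(The true minimum cover uses only 3 groups, so greedy is not optimal here.)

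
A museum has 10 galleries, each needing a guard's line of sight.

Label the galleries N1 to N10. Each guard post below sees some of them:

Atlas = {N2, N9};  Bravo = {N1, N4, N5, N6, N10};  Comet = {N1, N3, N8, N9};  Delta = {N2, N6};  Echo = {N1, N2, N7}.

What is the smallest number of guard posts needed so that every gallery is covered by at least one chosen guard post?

3

Bravo and Comet and Echo together: Bravo ∪ Comet ∪ Echo = {N1, N2, N3, N4, N5, N6, N7, N8, N9, N10} — every gallery is covered.
Only Comet contains N3, so Comet is forced; the remaining 6 galleries need at least 2 more guard posts (each remaining guard post adds at most 4) — so at least 3 guard posts are needed, and 3 is optimal.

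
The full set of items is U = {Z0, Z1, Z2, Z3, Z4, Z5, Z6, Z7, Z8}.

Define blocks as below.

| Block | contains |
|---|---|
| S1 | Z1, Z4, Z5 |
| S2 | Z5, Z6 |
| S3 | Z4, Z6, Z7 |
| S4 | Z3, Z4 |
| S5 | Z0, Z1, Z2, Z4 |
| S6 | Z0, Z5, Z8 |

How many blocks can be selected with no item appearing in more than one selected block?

2

S4, S6 are pairwise disjoint (S4={Z3,Z4}; S6={Z0,Z5,Z8}).
Every remaining block overlaps one of these, and no 3 of the listed blocks are pairwise disjoint, so 2 is the maximum.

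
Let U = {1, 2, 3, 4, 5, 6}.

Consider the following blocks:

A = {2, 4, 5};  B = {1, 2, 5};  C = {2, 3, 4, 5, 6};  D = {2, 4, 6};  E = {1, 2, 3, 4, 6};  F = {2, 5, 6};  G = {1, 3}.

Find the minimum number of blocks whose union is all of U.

2

Take {B, C}. Their union is {1, 2, 3, 4, 5, 6}, which is all 6 items.
No single block has all 6 items (the largest, C, has 5), so 2 is optimal.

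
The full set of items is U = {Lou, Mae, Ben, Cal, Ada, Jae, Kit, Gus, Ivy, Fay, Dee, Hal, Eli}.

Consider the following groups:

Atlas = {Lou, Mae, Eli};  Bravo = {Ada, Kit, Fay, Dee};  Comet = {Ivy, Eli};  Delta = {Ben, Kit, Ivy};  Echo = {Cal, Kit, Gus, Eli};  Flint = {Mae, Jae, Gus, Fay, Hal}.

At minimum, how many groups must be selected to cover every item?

5

Atlas, Bravo, Delta, Echo, and Flint cover everything between them: the union {Lou, Mae, Ben, Cal, Ada, Jae, Kit, Gus, Ivy, Fay, Dee, Hal, Eli} is all of U.
No 4 of the 6 groups cover everything (all 15 combinations miss at least one item), so 5 is optimal.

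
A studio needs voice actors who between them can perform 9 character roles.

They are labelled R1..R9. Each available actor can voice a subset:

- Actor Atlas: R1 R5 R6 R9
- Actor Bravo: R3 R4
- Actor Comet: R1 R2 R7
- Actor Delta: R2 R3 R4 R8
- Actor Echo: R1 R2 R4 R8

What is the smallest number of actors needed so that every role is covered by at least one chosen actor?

Atlas and Comet and Delta together: Atlas ∪ Comet ∪ Delta = {R1, R2, R3, R4, R5, R6, R7, R8, R9} — every role is covered.
Each actor has at most 4 roles, and 2·4 = 8 < 9 — so at least 3 actors are needed, and 3 is optimal.

3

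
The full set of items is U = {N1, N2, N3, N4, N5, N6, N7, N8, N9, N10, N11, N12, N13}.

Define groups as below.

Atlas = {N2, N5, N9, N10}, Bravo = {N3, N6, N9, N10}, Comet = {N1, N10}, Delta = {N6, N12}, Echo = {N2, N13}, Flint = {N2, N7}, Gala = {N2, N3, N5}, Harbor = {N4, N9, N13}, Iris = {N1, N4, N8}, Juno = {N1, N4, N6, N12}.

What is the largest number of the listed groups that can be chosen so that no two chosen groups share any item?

Comet, Delta, Gala, Harbor are pairwise disjoint (Comet={N1,N10}; Delta={N6,N12}; Gala={N2,N3,N5}; Harbor={N4,N9,N13}).
Every remaining group overlaps one of these, and no 5 of the listed groups are pairwise disjoint, so 4 is the maximum.

4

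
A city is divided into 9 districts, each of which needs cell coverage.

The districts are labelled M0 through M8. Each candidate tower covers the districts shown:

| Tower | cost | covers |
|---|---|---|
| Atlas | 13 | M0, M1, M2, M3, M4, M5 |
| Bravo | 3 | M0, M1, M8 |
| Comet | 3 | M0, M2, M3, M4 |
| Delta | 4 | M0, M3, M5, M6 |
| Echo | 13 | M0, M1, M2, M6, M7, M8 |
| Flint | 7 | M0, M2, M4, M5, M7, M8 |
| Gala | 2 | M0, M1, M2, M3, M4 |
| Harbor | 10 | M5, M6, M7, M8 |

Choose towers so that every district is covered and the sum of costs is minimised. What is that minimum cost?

12

Gala, Harbor together cover every district (Gala ∪ Harbor = {M0, M1, M2, M3, M4, M5, M6, M7, M8}); total cost 2 + 10 = 12.
The greedy pick Gala, Delta, Bravo, Flint costs 16; no covering selection beats 12.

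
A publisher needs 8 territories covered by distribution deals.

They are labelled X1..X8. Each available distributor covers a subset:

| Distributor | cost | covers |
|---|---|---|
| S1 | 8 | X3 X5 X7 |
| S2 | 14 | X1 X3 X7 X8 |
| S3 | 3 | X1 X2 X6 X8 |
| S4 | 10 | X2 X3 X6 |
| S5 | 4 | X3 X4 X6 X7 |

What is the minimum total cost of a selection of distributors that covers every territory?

S1, S3, S5 together cover every territory (S1 ∪ S3 ∪ S5 = {X1, X2, X3, X4, X5, X6, X7, X8}); total cost 8 + 3 + 4 = 15.
No covering selection has total cost below 15.

15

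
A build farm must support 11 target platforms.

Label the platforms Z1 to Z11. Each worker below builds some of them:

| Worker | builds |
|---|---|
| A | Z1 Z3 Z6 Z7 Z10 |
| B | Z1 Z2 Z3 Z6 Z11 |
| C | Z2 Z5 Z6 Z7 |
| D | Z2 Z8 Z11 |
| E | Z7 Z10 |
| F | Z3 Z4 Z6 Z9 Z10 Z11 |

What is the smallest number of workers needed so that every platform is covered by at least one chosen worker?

Take {B, C, D, F}. Their union is {Z1, Z2, Z3, Z4, Z5, Z6, Z7, Z8, Z9, Z10, Z11}, which is all 11 platforms.
No 3 of the 6 workers cover everything (all 20 combinations miss at least one platform), so 4 is optimal.

4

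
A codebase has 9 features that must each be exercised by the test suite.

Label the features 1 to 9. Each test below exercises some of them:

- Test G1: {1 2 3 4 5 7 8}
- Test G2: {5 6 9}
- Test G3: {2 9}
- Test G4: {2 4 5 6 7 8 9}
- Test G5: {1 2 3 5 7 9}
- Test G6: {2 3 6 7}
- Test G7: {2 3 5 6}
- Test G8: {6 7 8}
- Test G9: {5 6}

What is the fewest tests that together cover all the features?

2

G1 and G2 together: G1 ∪ G2 = {1, 2, 3, 4, 5, 6, 7, 8, 9} — every feature is covered.
No single test has all 9 features (the largest, G1, has 7), so 2 is optimal.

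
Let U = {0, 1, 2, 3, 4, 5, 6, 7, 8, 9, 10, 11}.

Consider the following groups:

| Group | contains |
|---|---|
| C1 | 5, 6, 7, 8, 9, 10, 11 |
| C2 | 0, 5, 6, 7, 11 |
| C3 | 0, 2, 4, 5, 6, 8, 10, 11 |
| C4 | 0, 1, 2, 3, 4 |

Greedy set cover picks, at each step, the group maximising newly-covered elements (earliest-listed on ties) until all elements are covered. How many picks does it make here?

Greedy: pick C3 (covers 8 new) → pick C1 (covers 2 new) → pick C4 (covers 2 new). Total picks: 3.
(The true minimum cover uses only 2 groups, so greedy is not optimal here.)

3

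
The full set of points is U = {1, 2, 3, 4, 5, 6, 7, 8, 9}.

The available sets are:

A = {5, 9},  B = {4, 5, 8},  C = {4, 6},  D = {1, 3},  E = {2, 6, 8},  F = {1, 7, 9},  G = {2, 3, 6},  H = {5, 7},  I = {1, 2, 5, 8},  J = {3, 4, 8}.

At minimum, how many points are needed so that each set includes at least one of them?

Take T = {1, 2, 4, 5}. Each listed set contains at least one of these, so T is a hitting set of size 4.
No choice of 3 points meets every set, so 4 is the minimum.

4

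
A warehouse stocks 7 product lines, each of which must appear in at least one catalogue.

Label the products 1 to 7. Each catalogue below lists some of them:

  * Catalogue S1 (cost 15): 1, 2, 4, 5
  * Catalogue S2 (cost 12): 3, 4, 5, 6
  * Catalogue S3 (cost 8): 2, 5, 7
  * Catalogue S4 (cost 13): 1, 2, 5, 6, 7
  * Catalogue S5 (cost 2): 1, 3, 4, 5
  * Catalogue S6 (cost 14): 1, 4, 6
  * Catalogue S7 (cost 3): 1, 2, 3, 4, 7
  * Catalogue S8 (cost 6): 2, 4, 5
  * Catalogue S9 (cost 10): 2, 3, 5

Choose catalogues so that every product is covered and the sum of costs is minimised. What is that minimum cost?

15

S2, S7 together cover every product (S2 ∪ S7 = {1, 2, 3, 4, 5, 6, 7}); total cost 12 + 3 = 15.
The greedy pick S5, S7, S2 costs 17; no covering selection beats 15.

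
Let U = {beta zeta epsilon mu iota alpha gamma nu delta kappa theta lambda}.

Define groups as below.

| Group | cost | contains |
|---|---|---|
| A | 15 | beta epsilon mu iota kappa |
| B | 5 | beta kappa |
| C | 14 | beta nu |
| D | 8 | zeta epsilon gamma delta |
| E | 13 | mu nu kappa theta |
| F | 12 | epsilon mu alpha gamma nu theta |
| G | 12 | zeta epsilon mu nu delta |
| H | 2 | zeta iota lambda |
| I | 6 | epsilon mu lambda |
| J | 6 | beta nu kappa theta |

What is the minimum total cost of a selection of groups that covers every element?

27

B, D, F, H together cover every element (B ∪ D ∪ F ∪ H = {beta, zeta, epsilon, mu, iota, alpha, gamma, nu, delta, kappa, theta, lambda}); total cost 5 + 8 + 12 + 2 = 27.
The greedy pick H, J, D, F costs 28; no covering selection beats 27.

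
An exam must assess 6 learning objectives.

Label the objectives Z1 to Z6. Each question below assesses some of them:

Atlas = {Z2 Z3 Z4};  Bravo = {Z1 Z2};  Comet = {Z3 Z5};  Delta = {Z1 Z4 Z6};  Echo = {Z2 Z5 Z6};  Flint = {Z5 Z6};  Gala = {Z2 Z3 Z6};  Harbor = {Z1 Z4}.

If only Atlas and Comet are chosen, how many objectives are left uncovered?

2

Union of Atlas, Comet = {Z2, Z3, Z4, Z5}.
Not covered: Z1, Z6 — 2 objectives.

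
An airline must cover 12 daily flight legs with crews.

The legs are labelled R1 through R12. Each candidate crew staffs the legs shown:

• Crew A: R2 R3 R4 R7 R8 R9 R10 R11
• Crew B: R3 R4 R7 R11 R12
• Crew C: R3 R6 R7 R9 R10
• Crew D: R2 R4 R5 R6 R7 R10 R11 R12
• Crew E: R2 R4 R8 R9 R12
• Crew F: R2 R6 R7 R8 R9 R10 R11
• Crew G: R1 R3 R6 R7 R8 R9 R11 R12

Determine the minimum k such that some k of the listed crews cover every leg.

D and G together: D ∪ G = {R1, R2, R3, R4, R5, R6, R7, R8, R9, R10, R11, R12} — every leg is covered.
No single crew has all 12 legs (the largest, A, has 8), so 2 is optimal.

2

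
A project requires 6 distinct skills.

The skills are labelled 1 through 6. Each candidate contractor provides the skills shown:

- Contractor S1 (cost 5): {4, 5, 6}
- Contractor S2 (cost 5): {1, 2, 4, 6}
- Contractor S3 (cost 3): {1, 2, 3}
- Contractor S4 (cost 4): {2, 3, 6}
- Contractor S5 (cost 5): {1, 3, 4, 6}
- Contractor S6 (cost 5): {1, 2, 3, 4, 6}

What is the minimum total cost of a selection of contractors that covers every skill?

8

S1, S3 together cover every skill (S1 ∪ S3 = {1, 2, 3, 4, 5, 6}); total cost 5 + 3 = 8.
No covering selection has total cost below 8.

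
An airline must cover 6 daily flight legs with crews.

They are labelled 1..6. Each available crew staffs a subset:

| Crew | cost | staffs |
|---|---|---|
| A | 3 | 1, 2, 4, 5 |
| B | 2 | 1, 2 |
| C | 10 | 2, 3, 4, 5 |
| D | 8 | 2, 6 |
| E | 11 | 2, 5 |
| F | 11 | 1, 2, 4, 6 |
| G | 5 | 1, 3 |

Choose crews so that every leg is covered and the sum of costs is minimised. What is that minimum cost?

16

A, D, G together cover every leg (A ∪ D ∪ G = {1, 2, 3, 4, 5, 6}); total cost 3 + 8 + 5 = 16.
No covering selection has total cost below 16.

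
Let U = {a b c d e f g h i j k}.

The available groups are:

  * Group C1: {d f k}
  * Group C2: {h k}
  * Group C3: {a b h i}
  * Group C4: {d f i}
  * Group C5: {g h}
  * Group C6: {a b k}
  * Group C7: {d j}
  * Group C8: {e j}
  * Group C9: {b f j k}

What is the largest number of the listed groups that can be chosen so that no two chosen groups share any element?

4

C4, C5, C6, C8 are pairwise disjoint (C4={d,f,i}; C5={g,h}; C6={a,b,k}; C8={e,j}).
Every remaining group overlaps one of these, and no 5 of the listed groups are pairwise disjoint, so 4 is the maximum.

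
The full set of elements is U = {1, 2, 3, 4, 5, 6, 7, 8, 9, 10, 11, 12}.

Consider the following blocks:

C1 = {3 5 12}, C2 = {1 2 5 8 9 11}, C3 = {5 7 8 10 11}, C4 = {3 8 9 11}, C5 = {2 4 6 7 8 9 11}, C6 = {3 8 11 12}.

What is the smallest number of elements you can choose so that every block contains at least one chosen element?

H = {5, 11} meets every block (each contains at least one member of H), and |H| = 2.
The blocks C1, C5 are pairwise disjoint, so any hitting set needs a separate element for each — at least 2. Hence 2 is optimal.

2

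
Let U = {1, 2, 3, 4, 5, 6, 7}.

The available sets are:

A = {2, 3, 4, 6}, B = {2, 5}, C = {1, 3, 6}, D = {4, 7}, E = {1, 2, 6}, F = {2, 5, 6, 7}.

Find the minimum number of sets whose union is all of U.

Take {A, E, F}. Their union is {1, 2, 3, 4, 5, 6, 7}, which is all 7 elements.
No 2 of the 6 sets cover everything (all 15 combinations miss at least one element), so 3 is optimal.

3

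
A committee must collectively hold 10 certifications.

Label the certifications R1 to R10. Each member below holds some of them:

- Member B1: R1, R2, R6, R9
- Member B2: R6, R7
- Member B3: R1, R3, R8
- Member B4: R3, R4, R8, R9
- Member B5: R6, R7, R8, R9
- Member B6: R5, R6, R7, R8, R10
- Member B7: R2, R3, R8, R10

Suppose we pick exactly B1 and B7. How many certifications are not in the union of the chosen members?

Union of B1, B7 = {R1, R2, R3, R6, R8, R9, R10}.
Not covered: R4, R5, R7 — 3 certifications.

3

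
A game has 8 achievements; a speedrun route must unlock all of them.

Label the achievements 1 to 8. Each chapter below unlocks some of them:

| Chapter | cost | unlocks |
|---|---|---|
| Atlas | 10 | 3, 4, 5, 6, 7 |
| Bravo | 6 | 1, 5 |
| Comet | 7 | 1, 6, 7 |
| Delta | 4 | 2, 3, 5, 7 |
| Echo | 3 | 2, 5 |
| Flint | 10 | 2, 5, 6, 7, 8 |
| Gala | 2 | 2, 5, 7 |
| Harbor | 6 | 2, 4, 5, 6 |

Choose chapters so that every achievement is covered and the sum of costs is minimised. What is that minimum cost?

26

Bravo, Delta, Flint, Harbor together cover every achievement (Bravo ∪ Delta ∪ Flint ∪ Harbor = {1, 2, 3, 4, 5, 6, 7, 8}); total cost 6 + 4 + 10 + 6 = 26.
The greedy pick Gala, Harbor, Delta, Bravo, Flint costs 28; no covering selection beats 26.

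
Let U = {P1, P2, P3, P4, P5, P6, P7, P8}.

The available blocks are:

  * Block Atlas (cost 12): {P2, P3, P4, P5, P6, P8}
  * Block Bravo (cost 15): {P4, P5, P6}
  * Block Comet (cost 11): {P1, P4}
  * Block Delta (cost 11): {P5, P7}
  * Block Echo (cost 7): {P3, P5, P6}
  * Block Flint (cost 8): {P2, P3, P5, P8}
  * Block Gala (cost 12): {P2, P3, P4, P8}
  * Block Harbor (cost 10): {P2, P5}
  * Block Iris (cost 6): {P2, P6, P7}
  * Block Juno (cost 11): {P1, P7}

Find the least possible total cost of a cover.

23

Atlas, Juno together cover every point (Atlas ∪ Juno = {P1, P2, P3, P4, P5, P6, P7, P8}); total cost 12 + 11 = 23.
No covering selection has total cost below 23.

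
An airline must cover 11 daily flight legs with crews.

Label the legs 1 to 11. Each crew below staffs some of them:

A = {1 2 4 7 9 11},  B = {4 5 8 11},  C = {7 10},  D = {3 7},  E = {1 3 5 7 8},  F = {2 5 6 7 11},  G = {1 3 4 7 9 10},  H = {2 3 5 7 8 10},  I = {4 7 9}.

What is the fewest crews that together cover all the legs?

3

E and F and G together: E ∪ F ∪ G = {1, 2, 3, 4, 5, 6, 7, 8, 9, 10, 11} — every leg is covered.
Only F contains 6, so F is forced; the remaining 6 legs need at least 2 more crews (each remaining crew adds at most 5) — so at least 3 crews are needed, and 3 is optimal.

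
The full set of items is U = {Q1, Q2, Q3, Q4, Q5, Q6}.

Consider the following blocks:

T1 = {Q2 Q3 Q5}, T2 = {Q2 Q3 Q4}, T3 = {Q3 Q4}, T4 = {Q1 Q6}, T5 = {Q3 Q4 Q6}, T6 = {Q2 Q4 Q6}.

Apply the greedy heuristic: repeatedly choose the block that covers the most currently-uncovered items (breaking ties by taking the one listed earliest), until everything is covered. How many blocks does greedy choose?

Greedy: pick T1 (covers 3 new) → pick T4 (covers 2 new) → pick T2 (covers 1 new). Total picks: 3.

3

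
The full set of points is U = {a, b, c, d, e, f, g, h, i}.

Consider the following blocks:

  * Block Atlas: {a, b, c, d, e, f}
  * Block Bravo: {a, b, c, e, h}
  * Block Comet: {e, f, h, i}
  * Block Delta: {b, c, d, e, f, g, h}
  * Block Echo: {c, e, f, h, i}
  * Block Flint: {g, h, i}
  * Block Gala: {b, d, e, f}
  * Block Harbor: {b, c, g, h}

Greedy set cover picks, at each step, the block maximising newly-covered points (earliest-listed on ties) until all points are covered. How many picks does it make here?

3

Greedy: pick Delta (covers 7 new) → pick Atlas (covers 1 new) → pick Comet (covers 1 new). Total picks: 3.
(The true minimum cover uses only 2 blocks, so greedy is not optimal here.)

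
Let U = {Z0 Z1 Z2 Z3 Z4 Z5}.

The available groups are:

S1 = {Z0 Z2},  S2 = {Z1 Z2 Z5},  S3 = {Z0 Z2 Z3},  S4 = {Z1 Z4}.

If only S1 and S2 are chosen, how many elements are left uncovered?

Union of S1, S2 = {Z0, Z1, Z2, Z5}.
Not covered: Z3, Z4 — 2 elements.

2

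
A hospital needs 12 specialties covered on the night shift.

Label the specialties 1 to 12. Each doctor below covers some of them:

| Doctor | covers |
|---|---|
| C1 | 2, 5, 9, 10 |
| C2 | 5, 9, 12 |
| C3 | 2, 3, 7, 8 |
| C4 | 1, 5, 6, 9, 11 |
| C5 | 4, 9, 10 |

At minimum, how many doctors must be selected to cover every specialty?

4

Take {C2, C3, C4, C5}. Their union is {1, 2, 3, 4, 5, 6, 7, 8, 9, 10, 11, 12}, which is all 12 specialties.
Only C5 contains 4, so C5 is forced; the remaining 9 specialties need at least 3 more doctors (each remaining doctor adds at most 4) — so at least 4 doctors are needed, and 4 is optimal.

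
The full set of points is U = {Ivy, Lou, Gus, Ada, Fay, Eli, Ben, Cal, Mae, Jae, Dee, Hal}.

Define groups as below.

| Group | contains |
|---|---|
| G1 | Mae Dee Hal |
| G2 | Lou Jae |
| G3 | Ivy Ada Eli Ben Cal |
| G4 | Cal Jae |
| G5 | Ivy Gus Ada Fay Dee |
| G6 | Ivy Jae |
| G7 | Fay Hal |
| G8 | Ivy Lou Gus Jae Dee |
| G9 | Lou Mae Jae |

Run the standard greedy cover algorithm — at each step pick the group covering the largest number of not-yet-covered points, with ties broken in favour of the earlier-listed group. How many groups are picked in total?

Greedy: pick G3 (covers 5 new) → pick G8 (covers 4 new) → pick G1 (covers 2 new) → pick G5 (covers 1 new). Total picks: 4.

4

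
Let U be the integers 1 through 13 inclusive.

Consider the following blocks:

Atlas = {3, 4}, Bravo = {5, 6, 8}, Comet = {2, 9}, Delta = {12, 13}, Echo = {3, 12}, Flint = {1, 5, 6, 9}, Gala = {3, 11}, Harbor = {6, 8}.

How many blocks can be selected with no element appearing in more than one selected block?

Comet, Delta, Gala, Harbor are pairwise disjoint (Comet={2,9}; Delta={12,13}; Gala={3,11}; Harbor={6,8}).
Every remaining block overlaps one of these, and no 5 of the listed blocks are pairwise disjoint, so 4 is the maximum.

4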